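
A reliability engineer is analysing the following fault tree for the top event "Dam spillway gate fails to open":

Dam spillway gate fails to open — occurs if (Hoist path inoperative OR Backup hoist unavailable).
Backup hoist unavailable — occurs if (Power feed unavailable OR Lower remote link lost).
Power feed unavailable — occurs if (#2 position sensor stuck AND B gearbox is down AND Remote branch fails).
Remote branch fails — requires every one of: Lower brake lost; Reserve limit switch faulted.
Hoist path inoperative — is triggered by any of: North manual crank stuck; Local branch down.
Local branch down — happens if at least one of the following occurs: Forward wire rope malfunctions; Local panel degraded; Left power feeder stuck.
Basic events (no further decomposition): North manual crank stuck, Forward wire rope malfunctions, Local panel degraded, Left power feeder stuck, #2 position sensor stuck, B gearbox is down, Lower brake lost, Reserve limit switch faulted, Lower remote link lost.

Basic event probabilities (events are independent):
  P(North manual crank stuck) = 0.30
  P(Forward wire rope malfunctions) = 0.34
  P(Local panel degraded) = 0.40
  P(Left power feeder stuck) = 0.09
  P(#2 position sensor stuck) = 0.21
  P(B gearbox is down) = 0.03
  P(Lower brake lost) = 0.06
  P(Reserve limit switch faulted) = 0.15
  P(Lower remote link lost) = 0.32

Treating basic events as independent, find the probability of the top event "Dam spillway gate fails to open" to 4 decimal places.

P(Local branch down) [OR] = 1 − (1−0.34) × (1−0.40) × (1−0.09) = 0.639640
P(Hoist path inoperative) [OR] = 1 − (1−0.30) × (1−0.639640) = 0.747748
P(Remote branch fails) [AND] = 0.06 × 0.15 = 0.009000
P(Power feed unavailable) [AND] = 0.21 × 0.03 × 0.009000 = 0.000057
P(Backup hoist unavailable) [OR] = 1 − (1−0.000057) × (1−0.32) = 0.320039
P(Dam spillway gate fails to open) [OR] = 1 − (1−0.747748) × (1−0.320039) = 0.828478
Rounded to 4 decimal places: P(Dam spillway gate fails to open) ≈ 0.8285.

0.8285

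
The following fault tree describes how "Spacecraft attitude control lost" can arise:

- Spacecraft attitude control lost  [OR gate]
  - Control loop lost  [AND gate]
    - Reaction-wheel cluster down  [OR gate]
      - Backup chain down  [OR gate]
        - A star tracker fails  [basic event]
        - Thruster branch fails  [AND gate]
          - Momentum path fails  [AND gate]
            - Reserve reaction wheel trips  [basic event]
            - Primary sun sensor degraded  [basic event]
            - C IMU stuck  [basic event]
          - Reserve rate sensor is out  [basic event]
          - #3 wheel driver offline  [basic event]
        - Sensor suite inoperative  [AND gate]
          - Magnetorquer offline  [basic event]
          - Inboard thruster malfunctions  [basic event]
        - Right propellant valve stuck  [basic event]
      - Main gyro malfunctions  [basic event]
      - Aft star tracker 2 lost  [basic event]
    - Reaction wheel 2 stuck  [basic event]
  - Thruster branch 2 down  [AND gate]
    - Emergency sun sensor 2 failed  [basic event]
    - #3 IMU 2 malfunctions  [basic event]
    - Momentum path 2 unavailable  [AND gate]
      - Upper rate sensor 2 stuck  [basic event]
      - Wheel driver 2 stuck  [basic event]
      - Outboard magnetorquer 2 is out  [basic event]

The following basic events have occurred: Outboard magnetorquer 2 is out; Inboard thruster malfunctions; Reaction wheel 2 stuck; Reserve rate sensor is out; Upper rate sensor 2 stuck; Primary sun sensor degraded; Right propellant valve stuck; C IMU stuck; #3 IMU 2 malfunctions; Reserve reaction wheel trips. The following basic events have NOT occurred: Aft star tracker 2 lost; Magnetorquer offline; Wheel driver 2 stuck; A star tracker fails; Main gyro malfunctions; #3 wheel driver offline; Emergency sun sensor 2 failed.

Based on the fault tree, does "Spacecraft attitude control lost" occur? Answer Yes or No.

Momentum path fails [AND]: Reserve reaction wheel trips=occurs, Primary sun sensor degraded=occurs, C IMU stuck=occurs → all inputs occur → occurs.
Thruster branch fails [AND]: Momentum path fails=occurs, Reserve rate sensor is out=occurs, #3 wheel driver offline=not → not all inputs occur → does not occur.
Sensor suite inoperative [AND]: Magnetorquer offline=not, Inboard thruster malfunctions=occurs → not all inputs occur → does not occur.
Backup chain down [OR]: A star tracker fails=not, Thruster branch fails=not, Sensor suite inoperative=not, Right propellant valve stuck=occurs → at least one input occurs → occurs.
Reaction-wheel cluster down [OR]: Backup chain down=occurs, Main gyro malfunctions=not, Aft star tracker 2 lost=not → at least one input occurs → occurs.
Control loop lost [AND]: Reaction-wheel cluster down=occurs, Reaction wheel 2 stuck=occurs → all inputs occur → occurs.
Momentum path 2 unavailable [AND]: Upper rate sensor 2 stuck=occurs, Wheel driver 2 stuck=not, Outboard magnetorquer 2 is out=occurs → not all inputs occur → does not occur.
Thruster branch 2 down [AND]: Emergency sun sensor 2 failed=not, #3 IMU 2 malfunctions=occurs, Momentum path 2 unavailable=not → not all inputs occur → does not occur.
Spacecraft attitude control lost [OR]: Control loop lost=occurs, Thruster branch 2 down=not → at least one input occurs → occurs.

Yes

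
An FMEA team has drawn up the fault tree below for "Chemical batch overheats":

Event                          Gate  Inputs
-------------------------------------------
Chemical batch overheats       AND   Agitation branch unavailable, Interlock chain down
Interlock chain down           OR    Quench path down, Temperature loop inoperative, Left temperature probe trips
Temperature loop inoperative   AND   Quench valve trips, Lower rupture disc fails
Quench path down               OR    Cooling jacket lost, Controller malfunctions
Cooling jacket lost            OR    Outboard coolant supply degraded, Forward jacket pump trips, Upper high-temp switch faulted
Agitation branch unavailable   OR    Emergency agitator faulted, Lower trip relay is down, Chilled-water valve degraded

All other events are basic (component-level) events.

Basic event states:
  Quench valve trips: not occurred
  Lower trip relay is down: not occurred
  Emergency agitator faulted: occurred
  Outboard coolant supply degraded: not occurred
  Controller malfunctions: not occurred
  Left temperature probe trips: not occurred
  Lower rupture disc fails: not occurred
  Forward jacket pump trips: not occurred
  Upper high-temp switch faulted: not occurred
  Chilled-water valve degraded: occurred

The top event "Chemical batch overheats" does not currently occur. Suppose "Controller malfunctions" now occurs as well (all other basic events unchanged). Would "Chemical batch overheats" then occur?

Counterfactual: set "Controller malfunctions" to occurred.
Agitation branch unavailable [OR]: Emergency agitator faulted=occurs, Lower trip relay is down=not, Chilled-water valve degraded=occurs → at least one input occurs → occurs.
Cooling jacket lost [OR]: Outboard coolant supply degraded=not, Forward jacket pump trips=not, Upper high-temp switch faulted=not → no input occurs → does not occur.
Quench path down [OR]: Cooling jacket lost=not, Controller malfunctions=occurs → at least one input occurs → occurs.
Temperature loop inoperative [AND]: Quench valve trips=not, Lower rupture disc fails=not → not all inputs occur → does not occur.
Interlock chain down [OR]: Quench path down=occurs, Temperature loop inoperative=not, Left temperature probe trips=not → at least one input occurs → occurs.
Chemical batch overheats [AND]: Agitation branch unavailable=occurs, Interlock chain down=occurs → all inputs occur → occurs.

Yes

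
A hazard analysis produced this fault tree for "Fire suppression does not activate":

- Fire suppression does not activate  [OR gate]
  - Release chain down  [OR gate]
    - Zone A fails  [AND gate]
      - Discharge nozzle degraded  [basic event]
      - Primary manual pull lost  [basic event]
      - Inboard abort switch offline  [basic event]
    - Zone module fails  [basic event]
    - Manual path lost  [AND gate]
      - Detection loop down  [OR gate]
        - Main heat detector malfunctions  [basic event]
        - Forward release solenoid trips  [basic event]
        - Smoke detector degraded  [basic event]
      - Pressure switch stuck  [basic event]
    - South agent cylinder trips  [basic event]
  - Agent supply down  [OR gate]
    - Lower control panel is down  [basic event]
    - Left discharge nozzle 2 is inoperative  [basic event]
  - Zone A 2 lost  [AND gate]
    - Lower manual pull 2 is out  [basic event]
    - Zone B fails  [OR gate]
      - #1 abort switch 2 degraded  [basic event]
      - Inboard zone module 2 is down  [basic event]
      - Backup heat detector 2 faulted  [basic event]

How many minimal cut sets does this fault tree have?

11

Zone A fails [AND]: one cut set from each child combined → 1 × 1 × 1 = 1 cut set(s).
Detection loop down [OR]: union of children's cut sets → 3 cut set(s).
Manual path lost [AND]: one cut set from each child combined → 3 × 1 = 3 cut set(s).
Release chain down [OR]: union of children's cut sets → 6 cut set(s).
Agent supply down [OR]: union of children's cut sets → 2 cut set(s).
Zone B fails [OR]: union of children's cut sets → 3 cut set(s).
Zone A 2 lost [AND]: one cut set from each child combined → 1 × 3 = 3 cut set(s).
Fire suppression does not activate [OR]: union of children's cut sets → 11 cut set(s).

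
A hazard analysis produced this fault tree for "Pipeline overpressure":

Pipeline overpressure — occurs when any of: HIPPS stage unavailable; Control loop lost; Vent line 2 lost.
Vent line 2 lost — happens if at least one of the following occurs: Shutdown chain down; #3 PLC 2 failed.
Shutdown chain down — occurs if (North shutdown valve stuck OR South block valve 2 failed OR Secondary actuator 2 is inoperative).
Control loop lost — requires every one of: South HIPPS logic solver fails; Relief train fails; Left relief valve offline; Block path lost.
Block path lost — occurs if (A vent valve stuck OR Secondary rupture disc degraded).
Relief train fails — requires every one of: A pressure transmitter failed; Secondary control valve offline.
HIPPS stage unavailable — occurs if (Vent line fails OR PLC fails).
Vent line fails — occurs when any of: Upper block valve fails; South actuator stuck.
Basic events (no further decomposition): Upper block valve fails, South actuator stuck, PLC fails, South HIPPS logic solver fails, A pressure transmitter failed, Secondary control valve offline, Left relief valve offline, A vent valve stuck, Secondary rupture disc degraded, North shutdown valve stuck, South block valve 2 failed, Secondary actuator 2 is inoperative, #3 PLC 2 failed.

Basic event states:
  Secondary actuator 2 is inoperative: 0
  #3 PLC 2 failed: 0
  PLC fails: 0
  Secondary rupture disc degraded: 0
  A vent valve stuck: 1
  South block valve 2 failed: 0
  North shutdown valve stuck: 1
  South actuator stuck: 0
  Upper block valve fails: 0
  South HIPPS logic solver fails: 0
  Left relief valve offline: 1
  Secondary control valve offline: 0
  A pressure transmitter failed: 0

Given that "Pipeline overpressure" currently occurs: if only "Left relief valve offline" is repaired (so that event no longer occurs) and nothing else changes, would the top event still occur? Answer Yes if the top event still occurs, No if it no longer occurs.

Yes

Counterfactual: set "Left relief valve offline" to not occurred.
Vent line fails [OR]: Upper block valve fails=not, South actuator stuck=not → no input occurs → does not occur.
HIPPS stage unavailable [OR]: Vent line fails=not, PLC fails=not → no input occurs → does not occur.
Relief train fails [AND]: A pressure transmitter failed=not, Secondary control valve offline=not → not all inputs occur → does not occur.
Block path lost [OR]: A vent valve stuck=occurs, Secondary rupture disc degraded=not → at least one input occurs → occurs.
Control loop lost [AND]: South HIPPS logic solver fails=not, Relief train fails=not, Left relief valve offline=not, Block path lost=occurs → not all inputs occur → does not occur.
Shutdown chain down [OR]: North shutdown valve stuck=occurs, South block valve 2 failed=not, Secondary actuator 2 is inoperative=not → at least one input occurs → occurs.
Vent line 2 lost [OR]: Shutdown chain down=occurs, #3 PLC 2 failed=not → at least one input occurs → occurs.
Pipeline overpressure [OR]: HIPPS stage unavailable=not, Control loop lost=not, Vent line 2 lost=occurs → at least one input occurs → occurs.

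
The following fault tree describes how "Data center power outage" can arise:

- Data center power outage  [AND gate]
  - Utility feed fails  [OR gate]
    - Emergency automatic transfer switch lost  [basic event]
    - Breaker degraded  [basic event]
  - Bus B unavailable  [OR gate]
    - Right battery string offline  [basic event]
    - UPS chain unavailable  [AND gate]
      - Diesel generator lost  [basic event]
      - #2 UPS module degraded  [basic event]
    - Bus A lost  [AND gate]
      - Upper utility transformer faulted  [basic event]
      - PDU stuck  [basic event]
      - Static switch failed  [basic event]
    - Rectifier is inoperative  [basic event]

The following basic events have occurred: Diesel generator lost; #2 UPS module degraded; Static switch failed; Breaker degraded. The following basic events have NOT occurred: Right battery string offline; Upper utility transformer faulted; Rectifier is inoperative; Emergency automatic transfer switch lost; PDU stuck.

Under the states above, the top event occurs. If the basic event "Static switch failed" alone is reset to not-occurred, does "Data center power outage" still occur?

Counterfactual: set "Static switch failed" to not occurred.
Utility feed fails [OR]: Emergency automatic transfer switch lost=not, Breaker degraded=occurs → at least one input occurs → occurs.
UPS chain unavailable [AND]: Diesel generator lost=occurs, #2 UPS module degraded=occurs → all inputs occur → occurs.
Bus A lost [AND]: Upper utility transformer faulted=not, PDU stuck=not, Static switch failed=not → not all inputs occur → does not occur.
Bus B unavailable [OR]: Right battery string offline=not, UPS chain unavailable=occurs, Bus A lost=not, Rectifier is inoperative=not → at least one input occurs → occurs.
Data center power outage [AND]: Utility feed fails=occurs, Bus B unavailable=occurs → all inputs occur → occurs.

Yes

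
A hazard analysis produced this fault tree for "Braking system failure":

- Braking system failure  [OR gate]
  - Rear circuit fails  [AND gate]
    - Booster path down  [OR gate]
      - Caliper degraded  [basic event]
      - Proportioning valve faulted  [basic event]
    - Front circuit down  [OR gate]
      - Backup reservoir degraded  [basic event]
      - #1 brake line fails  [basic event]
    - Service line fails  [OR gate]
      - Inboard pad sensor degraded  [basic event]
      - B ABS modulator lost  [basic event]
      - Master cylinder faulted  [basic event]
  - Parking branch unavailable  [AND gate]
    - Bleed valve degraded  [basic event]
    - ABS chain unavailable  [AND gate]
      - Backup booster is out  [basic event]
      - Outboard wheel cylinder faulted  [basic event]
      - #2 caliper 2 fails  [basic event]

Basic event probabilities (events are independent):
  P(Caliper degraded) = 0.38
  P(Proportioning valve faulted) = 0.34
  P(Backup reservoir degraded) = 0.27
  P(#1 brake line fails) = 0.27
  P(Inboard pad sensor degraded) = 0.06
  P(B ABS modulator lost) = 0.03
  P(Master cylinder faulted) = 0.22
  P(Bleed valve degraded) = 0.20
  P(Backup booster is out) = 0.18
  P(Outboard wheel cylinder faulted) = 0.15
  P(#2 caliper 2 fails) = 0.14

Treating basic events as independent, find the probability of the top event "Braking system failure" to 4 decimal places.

0.0804

P(Booster path down) [OR] = 1 − (1−0.38) × (1−0.34) = 0.590800
P(Front circuit down) [OR] = 1 − (1−0.27) × (1−0.27) = 0.467100
P(Service line fails) [OR] = 1 − (1−0.06) × (1−0.03) × (1−0.22) = 0.288796
P(Rear circuit fails) [AND] = 0.590800 × 0.467100 × 0.288796 = 0.079697
P(ABS chain unavailable) [AND] = 0.18 × 0.15 × 0.14 = 0.003780
P(Parking branch unavailable) [AND] = 0.20 × 0.003780 = 0.000756
P(Braking system failure) [OR] = 1 − (1−0.079697) × (1−0.000756) = 0.080393
Rounded to 4 decimal places: P(Braking system failure) ≈ 0.0804.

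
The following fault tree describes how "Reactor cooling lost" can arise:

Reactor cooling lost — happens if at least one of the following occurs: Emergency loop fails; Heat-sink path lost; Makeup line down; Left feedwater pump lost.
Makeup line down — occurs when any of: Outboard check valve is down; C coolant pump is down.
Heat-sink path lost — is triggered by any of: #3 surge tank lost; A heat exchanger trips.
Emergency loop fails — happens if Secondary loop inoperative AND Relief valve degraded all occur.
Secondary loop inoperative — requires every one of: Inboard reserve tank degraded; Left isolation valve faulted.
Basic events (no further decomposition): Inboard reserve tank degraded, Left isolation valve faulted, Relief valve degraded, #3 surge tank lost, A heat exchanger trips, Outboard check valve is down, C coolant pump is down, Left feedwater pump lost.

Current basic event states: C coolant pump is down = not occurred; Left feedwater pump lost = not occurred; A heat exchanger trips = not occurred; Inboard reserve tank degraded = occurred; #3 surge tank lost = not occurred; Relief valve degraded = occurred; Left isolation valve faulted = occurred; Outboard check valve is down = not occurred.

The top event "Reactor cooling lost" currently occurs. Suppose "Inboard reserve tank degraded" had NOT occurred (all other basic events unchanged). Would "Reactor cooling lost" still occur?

No

Counterfactual: set "Inboard reserve tank degraded" to not occurred.
Secondary loop inoperative [AND]: Inboard reserve tank degraded=not, Left isolation valve faulted=occurs → not all inputs occur → does not occur.
Emergency loop fails [AND]: Secondary loop inoperative=not, Relief valve degraded=occurs → not all inputs occur → does not occur.
Heat-sink path lost [OR]: #3 surge tank lost=not, A heat exchanger trips=not → no input occurs → does not occur.
Makeup line down [OR]: Outboard check valve is down=not, C coolant pump is down=not → no input occurs → does not occur.
Reactor cooling lost [OR]: Emergency loop fails=not, Heat-sink path lost=not, Makeup line down=not, Left feedwater pump lost=not → no input occurs → does not occur.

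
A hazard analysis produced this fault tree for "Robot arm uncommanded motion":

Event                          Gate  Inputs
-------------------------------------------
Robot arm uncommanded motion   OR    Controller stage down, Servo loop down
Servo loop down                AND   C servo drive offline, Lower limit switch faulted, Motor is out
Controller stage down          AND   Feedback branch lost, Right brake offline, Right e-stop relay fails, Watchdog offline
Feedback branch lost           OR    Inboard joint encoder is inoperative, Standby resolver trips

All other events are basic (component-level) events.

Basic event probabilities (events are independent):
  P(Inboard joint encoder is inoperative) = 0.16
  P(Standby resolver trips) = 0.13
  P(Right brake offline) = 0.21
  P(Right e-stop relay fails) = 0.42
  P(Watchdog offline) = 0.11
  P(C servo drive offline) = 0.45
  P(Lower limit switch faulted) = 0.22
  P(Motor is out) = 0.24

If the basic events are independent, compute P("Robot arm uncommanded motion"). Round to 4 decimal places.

0.0263

P(Feedback branch lost) [OR] = 1 − (1−0.16) × (1−0.13) = 0.269200
P(Controller stage down) [AND] = 0.269200 × 0.21 × 0.42 × 0.11 = 0.002612
P(Servo loop down) [AND] = 0.45 × 0.22 × 0.24 = 0.023760
P(Robot arm uncommanded motion) [OR] = 1 − (1−0.002612) × (1−0.023760) = 0.026310
Rounded to 4 decimal places: P(Robot arm uncommanded motion) ≈ 0.0263.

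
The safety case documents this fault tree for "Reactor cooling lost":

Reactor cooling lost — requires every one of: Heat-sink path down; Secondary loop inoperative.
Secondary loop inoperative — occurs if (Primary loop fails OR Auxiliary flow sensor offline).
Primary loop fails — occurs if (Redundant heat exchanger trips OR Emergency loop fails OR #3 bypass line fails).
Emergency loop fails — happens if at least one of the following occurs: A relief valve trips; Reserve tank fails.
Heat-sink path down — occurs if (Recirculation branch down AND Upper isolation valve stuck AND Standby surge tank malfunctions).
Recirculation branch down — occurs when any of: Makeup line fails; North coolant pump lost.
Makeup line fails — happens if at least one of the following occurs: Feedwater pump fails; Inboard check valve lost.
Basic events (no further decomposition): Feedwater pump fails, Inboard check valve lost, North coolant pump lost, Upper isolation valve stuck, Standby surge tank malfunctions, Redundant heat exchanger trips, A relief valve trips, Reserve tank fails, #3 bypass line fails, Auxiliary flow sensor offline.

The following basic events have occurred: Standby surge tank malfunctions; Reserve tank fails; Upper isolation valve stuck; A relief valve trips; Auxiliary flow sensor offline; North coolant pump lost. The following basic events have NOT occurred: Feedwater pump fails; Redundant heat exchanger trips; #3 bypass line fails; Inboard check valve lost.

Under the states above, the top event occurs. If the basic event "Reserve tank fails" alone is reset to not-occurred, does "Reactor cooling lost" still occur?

Counterfactual: set "Reserve tank fails" to not occurred.
Makeup line fails [OR]: Feedwater pump fails=not, Inboard check valve lost=not → no input occurs → does not occur.
Recirculation branch down [OR]: Makeup line fails=not, North coolant pump lost=occurs → at least one input occurs → occurs.
Heat-sink path down [AND]: Recirculation branch down=occurs, Upper isolation valve stuck=occurs, Standby surge tank malfunctions=occurs → all inputs occur → occurs.
Emergency loop fails [OR]: A relief valve trips=occurs, Reserve tank fails=not → at least one input occurs → occurs.
Primary loop fails [OR]: Redundant heat exchanger trips=not, Emergency loop fails=occurs, #3 bypass line fails=not → at least one input occurs → occurs.
Secondary loop inoperative [OR]: Primary loop fails=occurs, Auxiliary flow sensor offline=occurs → at least one input occurs → occurs.
Reactor cooling lost [AND]: Heat-sink path down=occurs, Secondary loop inoperative=occurs → all inputs occur → occurs.

Yes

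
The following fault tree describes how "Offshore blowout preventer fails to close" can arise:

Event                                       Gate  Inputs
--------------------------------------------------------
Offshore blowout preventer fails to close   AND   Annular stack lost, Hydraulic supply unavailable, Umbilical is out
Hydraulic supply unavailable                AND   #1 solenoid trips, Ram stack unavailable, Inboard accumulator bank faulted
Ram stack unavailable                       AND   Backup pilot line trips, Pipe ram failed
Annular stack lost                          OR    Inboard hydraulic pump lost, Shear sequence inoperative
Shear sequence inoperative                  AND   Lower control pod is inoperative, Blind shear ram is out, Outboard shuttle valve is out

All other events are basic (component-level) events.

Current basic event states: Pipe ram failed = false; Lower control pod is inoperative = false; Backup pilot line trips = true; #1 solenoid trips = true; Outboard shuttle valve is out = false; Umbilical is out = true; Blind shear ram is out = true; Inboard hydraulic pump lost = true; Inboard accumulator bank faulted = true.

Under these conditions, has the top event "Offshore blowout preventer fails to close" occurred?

Shear sequence inoperative [AND]: Lower control pod is inoperative=not, Blind shear ram is out=occurs, Outboard shuttle valve is out=not → not all inputs occur → does not occur.
Annular stack lost [OR]: Inboard hydraulic pump lost=occurs, Shear sequence inoperative=not → at least one input occurs → occurs.
Ram stack unavailable [AND]: Backup pilot line trips=occurs, Pipe ram failed=not → not all inputs occur → does not occur.
Hydraulic supply unavailable [AND]: #1 solenoid trips=occurs, Ram stack unavailable=not, Inboard accumulator bank faulted=occurs → not all inputs occur → does not occur.
Offshore blowout preventer fails to close [AND]: Annular stack lost=occurs, Hydraulic supply unavailable=not, Umbilical is out=occurs → not all inputs occur → does not occur.

No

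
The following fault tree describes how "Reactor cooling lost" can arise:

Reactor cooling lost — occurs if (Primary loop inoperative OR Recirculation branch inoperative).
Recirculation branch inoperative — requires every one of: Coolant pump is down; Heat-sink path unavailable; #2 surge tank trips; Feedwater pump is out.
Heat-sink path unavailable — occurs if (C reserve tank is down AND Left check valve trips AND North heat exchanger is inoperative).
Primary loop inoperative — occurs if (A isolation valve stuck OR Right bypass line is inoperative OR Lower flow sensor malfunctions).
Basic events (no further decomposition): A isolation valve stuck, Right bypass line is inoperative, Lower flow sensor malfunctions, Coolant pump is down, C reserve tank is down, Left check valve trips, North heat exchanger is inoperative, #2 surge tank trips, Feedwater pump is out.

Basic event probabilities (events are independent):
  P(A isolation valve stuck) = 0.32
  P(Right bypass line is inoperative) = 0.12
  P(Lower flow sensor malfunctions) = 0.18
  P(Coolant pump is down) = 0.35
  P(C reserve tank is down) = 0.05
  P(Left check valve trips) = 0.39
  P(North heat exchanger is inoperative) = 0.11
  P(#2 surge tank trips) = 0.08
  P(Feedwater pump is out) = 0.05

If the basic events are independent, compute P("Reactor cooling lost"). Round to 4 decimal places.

0.5093

P(Primary loop inoperative) [OR] = 1 − (1−0.32) × (1−0.12) × (1−0.18) = 0.509312
P(Heat-sink path unavailable) [AND] = 0.05 × 0.39 × 0.11 = 0.002145
P(Recirculation branch inoperative) [AND] = 0.35 × 0.002145 × 0.08 × 0.05 = 0.000003
P(Reactor cooling lost) [OR] = 1 − (1−0.509312) × (1−0.000003) = 0.509313
Rounded to 4 decimal places: P(Reactor cooling lost) ≈ 0.5093.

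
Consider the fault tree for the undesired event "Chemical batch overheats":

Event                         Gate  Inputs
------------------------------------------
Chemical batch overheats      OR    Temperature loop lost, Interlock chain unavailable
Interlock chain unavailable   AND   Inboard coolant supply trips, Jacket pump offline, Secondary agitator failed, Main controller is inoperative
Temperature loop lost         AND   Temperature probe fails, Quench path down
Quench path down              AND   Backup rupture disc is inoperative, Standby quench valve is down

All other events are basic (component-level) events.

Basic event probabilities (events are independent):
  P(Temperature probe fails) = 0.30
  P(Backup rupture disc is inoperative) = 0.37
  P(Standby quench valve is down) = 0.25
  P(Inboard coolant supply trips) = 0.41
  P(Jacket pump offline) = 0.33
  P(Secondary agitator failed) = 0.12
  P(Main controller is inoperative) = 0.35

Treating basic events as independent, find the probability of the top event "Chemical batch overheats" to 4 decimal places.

P(Quench path down) [AND] = 0.37 × 0.25 = 0.092500
P(Temperature loop lost) [AND] = 0.30 × 0.092500 = 0.027750
P(Interlock chain unavailable) [AND] = 0.41 × 0.33 × 0.12 × 0.35 = 0.005683
P(Chemical batch overheats) [OR] = 1 − (1−0.027750) × (1−0.005683) = 0.033275
Rounded to 4 decimal places: P(Chemical batch overheats) ≈ 0.0333.

0.0333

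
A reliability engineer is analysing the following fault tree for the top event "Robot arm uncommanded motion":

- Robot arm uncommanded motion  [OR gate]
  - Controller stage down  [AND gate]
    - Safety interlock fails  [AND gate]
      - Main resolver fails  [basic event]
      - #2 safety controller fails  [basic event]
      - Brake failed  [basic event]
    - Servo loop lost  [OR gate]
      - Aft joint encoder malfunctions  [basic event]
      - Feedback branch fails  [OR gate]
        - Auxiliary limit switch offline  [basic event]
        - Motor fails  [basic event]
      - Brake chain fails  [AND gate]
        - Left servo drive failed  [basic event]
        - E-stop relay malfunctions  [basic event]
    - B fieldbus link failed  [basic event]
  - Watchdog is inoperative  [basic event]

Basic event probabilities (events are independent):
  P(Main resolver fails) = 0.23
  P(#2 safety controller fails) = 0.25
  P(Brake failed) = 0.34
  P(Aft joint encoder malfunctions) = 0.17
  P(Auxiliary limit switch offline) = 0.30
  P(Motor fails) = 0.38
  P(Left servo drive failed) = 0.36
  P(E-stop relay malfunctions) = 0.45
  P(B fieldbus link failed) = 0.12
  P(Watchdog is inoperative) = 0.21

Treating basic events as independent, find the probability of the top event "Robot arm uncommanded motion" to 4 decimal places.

P(Safety interlock fails) [AND] = 0.23 × 0.25 × 0.34 = 0.019550
P(Feedback branch fails) [OR] = 1 − (1−0.30) × (1−0.38) = 0.566000
P(Brake chain fails) [AND] = 0.36 × 0.45 = 0.162000
P(Servo loop lost) [OR] = 1 − (1−0.17) × (1−0.566000) × (1−0.162000) = 0.698136
P(Controller stage down) [AND] = 0.019550 × 0.698136 × 0.12 = 0.001638
P(Robot arm uncommanded motion) [OR] = 1 − (1−0.001638) × (1−0.21) = 0.211294
Rounded to 4 decimal places: P(Robot arm uncommanded motion) ≈ 0.2113.

0.2113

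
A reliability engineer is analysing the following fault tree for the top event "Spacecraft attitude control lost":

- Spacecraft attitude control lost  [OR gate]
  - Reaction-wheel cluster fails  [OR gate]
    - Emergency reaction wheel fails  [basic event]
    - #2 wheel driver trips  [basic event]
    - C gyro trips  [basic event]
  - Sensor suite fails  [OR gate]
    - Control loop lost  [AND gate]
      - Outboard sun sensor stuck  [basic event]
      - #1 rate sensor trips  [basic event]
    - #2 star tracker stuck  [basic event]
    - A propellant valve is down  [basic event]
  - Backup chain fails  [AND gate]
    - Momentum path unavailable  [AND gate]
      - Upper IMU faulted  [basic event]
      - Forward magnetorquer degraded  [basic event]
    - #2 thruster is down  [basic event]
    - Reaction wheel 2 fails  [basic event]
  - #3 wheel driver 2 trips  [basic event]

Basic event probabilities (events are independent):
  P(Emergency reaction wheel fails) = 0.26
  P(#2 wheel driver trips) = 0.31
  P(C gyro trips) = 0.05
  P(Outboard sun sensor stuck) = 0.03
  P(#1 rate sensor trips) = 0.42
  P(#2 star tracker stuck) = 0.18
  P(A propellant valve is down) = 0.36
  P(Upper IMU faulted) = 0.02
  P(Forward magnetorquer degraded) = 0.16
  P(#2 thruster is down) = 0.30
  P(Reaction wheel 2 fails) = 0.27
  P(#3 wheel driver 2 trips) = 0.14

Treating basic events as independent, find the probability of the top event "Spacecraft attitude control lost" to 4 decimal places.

0.7839

P(Reaction-wheel cluster fails) [OR] = 1 − (1−0.26) × (1−0.31) × (1−0.05) = 0.514930
P(Control loop lost) [AND] = 0.03 × 0.42 = 0.012600
P(Sensor suite fails) [OR] = 1 − (1−0.012600) × (1−0.18) × (1−0.36) = 0.481812
P(Momentum path unavailable) [AND] = 0.02 × 0.16 = 0.003200
P(Backup chain fails) [AND] = 0.003200 × 0.30 × 0.27 = 0.000259
P(Spacecraft attitude control lost) [OR] = 1 − (1−0.514930) × (1−0.481812) × (1−0.000259) × (1−0.14) = 0.783889
Rounded to 4 decimal places: P(Spacecraft attitude control lost) ≈ 0.7839.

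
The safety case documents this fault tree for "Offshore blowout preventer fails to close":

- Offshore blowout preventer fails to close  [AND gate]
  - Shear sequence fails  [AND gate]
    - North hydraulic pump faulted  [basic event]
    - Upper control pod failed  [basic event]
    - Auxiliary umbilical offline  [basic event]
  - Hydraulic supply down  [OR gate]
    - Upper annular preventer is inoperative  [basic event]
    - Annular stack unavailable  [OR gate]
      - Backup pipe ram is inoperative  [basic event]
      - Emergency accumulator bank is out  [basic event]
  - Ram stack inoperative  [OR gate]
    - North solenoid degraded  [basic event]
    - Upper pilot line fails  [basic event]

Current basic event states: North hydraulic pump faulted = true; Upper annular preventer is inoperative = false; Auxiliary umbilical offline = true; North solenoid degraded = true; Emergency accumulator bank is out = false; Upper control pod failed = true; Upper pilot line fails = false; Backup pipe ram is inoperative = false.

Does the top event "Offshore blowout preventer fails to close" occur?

No

Shear sequence fails [AND]: North hydraulic pump faulted=occurs, Upper control pod failed=occurs, Auxiliary umbilical offline=occurs → all inputs occur → occurs.
Annular stack unavailable [OR]: Backup pipe ram is inoperative=not, Emergency accumulator bank is out=not → no input occurs → does not occur.
Hydraulic supply down [OR]: Upper annular preventer is inoperative=not, Annular stack unavailable=not → no input occurs → does not occur.
Ram stack inoperative [OR]: North solenoid degraded=occurs, Upper pilot line fails=not → at least one input occurs → occurs.
Offshore blowout preventer fails to close [AND]: Shear sequence fails=occurs, Hydraulic supply down=not, Ram stack inoperative=occurs → not all inputs occur → does not occur.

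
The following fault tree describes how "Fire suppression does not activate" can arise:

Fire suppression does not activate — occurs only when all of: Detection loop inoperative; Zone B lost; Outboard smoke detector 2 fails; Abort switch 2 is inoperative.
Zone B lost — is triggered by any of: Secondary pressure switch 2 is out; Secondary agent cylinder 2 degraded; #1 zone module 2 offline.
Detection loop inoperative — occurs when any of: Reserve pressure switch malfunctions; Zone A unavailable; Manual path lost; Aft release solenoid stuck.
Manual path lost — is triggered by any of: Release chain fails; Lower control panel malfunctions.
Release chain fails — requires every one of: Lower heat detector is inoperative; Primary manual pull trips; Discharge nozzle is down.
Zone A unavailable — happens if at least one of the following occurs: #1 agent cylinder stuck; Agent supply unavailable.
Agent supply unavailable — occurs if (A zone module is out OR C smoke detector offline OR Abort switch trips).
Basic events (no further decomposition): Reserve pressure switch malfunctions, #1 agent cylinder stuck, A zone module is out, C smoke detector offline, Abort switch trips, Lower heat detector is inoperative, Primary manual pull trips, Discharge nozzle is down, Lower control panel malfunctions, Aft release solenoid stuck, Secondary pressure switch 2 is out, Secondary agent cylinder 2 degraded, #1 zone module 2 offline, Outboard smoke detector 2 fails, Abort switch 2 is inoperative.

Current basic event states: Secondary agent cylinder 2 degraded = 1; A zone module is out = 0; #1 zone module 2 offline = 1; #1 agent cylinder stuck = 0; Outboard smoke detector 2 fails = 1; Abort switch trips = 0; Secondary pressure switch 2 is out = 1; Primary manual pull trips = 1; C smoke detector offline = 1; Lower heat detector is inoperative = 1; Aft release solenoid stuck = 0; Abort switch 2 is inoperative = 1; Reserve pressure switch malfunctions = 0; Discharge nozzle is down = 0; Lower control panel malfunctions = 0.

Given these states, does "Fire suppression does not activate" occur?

Yes

Agent supply unavailable [OR]: A zone module is out=not, C smoke detector offline=occurs, Abort switch trips=not → at least one input occurs → occurs.
Zone A unavailable [OR]: #1 agent cylinder stuck=not, Agent supply unavailable=occurs → at least one input occurs → occurs.
Release chain fails [AND]: Lower heat detector is inoperative=occurs, Primary manual pull trips=occurs, Discharge nozzle is down=not → not all inputs occur → does not occur.
Manual path lost [OR]: Release chain fails=not, Lower control panel malfunctions=not → no input occurs → does not occur.
Detection loop inoperative [OR]: Reserve pressure switch malfunctions=not, Zone A unavailable=occurs, Manual path lost=not, Aft release solenoid stuck=not → at least one input occurs → occurs.
Zone B lost [OR]: Secondary pressure switch 2 is out=occurs, Secondary agent cylinder 2 degraded=occurs, #1 zone module 2 offline=occurs → at least one input occurs → occurs.
Fire suppression does not activate [AND]: Detection loop inoperative=occurs, Zone B lost=occurs, Outboard smoke detector 2 fails=occurs, Abort switch 2 is inoperative=occurs → all inputs occur → occurs.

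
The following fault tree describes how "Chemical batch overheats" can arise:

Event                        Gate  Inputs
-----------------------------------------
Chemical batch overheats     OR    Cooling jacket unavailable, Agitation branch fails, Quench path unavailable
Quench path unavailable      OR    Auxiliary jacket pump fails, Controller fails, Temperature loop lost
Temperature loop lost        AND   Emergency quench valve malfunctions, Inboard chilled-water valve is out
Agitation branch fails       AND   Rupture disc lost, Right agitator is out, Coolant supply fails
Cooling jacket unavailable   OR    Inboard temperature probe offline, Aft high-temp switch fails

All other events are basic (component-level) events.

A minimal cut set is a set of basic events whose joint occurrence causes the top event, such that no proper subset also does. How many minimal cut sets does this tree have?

Cooling jacket unavailable [OR]: union of children's cut sets → 2 cut set(s).
Agitation branch fails [AND]: one cut set from each child combined → 1 × 1 × 1 = 1 cut set(s).
Temperature loop lost [AND]: one cut set from each child combined → 1 × 1 = 1 cut set(s).
Quench path unavailable [OR]: union of children's cut sets → 3 cut set(s).
Chemical batch overheats [OR]: union of children's cut sets → 6 cut set(s).
Minimal cut sets: {Inboard temperature probe offline}; {Aft high-temp switch fails}; {Coolant supply fails, Right agitator is out, Rupture disc lost}; {Auxiliary jacket pump fails}; {Controller fails}; {Emergency quench valve malfunctions, Inboard chilled-water valve is out}.

6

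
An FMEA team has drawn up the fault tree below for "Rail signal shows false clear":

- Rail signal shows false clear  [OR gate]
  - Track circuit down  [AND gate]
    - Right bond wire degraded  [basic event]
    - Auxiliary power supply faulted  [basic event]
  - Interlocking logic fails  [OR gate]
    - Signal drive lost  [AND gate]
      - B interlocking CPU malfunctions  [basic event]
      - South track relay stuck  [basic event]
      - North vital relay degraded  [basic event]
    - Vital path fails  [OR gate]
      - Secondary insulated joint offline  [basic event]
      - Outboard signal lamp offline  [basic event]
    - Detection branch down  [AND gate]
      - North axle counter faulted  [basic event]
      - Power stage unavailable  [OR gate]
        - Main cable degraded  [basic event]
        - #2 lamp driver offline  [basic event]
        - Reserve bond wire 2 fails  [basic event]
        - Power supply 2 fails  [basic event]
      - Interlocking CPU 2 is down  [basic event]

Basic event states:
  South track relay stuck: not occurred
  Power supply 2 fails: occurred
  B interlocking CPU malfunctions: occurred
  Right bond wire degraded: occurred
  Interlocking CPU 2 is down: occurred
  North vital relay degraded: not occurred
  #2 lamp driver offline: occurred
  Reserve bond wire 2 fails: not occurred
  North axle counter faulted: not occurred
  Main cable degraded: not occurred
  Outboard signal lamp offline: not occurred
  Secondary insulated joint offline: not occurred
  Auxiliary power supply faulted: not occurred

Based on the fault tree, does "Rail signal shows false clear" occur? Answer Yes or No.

No

Track circuit down [AND]: Right bond wire degraded=occurs, Auxiliary power supply faulted=not → not all inputs occur → does not occur.
Signal drive lost [AND]: B interlocking CPU malfunctions=occurs, South track relay stuck=not, North vital relay degraded=not → not all inputs occur → does not occur.
Vital path fails [OR]: Secondary insulated joint offline=not, Outboard signal lamp offline=not → no input occurs → does not occur.
Power stage unavailable [OR]: Main cable degraded=not, #2 lamp driver offline=occurs, Reserve bond wire 2 fails=not, Power supply 2 fails=occurs → at least one input occurs → occurs.
Detection branch down [AND]: North axle counter faulted=not, Power stage unavailable=occurs, Interlocking CPU 2 is down=occurs → not all inputs occur → does not occur.
Interlocking logic fails [OR]: Signal drive lost=not, Vital path fails=not, Detection branch down=not → no input occurs → does not occur.
Rail signal shows false clear [OR]: Track circuit down=not, Interlocking logic fails=not → no input occurs → does not occur.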